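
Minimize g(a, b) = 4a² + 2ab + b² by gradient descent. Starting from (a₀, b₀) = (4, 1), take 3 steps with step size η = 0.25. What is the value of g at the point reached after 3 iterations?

∇g = (8a + 2b, 2a + 2b)
Step 1: at (4, 1), ∇g = (34, 10) → (4, 1) − 0.25·(34, 10) = (-4.5, -1.5)
Step 2: at (-4.5, -1.5), ∇g = (-39, -12) → (-4.5, -1.5) − 0.25·(-39, -12) = (5.25, 1.5)
Step 3: at (5.25, 1.5), ∇g = (45, 13.5) → (5.25, 1.5) − 0.25·(45, 13.5) = (-6, -1.875)
g(-6, -1.875) = 170.015625

170.015625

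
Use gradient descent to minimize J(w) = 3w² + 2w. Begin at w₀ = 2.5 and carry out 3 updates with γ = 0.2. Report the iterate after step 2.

J′(w) = 6w + 2
Step 1: J′(2.5) = 17; w₁ = 2.5 − 0.2·17 = -0.9
Step 2: J′(-0.9) = -3.4; w₂ = -0.9 − 0.2·(-3.4) = -0.22

-0.22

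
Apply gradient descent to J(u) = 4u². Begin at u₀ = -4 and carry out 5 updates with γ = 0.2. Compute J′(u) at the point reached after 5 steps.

J′(u) = 8u
u₁ = -4 − 0.2·(-32) = 2.4
u₂ = 2.4 − 0.2·19.2 = -1.44
u₃ = -1.44 − 0.2·(-11.52) = 0.864
u₄ = 0.864 − 0.2·6.912 = -0.5184
u₅ = -0.5184 − 0.2·(-4.1472) = 0.31104
J′(u) at (0.31104) = 2.48832

2.48832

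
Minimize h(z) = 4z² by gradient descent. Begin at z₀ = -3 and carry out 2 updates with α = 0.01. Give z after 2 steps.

-2.5392

h′(z) = 8z
z₁ = -3 − 0.01·(-24) = -2.76
z₂ = -2.76 − 0.01·(-22.08) = -2.5392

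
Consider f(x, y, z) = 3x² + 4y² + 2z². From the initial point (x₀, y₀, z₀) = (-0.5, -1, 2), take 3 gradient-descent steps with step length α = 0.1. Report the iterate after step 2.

(-0.08, -0.04, 0.72)

∇f = (6x, 8y, 4z)
(x₁, y₁, z₁) = (-0.5, -1, 2) − 0.1·(-3, -8, 8) = (-0.2, -0.2, 1.2)
(x₂, y₂, z₂) = (-0.2, -0.2, 1.2) − 0.1·(-1.2, -1.6, 4.8) = (-0.08, -0.04, 0.72)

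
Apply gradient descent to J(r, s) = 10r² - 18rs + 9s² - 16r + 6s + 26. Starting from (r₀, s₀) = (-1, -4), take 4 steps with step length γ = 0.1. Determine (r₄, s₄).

(62.1584, -58.9312)

∇J = (20r - 18s - 16, -18r + 18s + 6)
Step 1: at (-1, -4), ∇J = (36, -48) → (-1, -4) − 0.1·(36, -48) = (-4.6, 0.8)
Step 2: at (-4.6, 0.8), ∇J = (-122.4, 103.2) → (-4.6, 0.8) − 0.1·(-122.4, 103.2) = (7.64, -9.52)
Step 3: at (7.64, -9.52), ∇J = (308.16, -302.88) → (7.64, -9.52) − 0.1·(308.16, -302.88) = (-23.176, 20.768)
Step 4: at (-23.176, 20.768), ∇J = (-853.344, 796.992) → (-23.176, 20.768) − 0.1·(-853.344, 796.992) = (62.1584, -58.9312)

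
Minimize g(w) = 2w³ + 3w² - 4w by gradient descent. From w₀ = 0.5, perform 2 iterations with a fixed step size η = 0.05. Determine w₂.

0.4648125

g′(w) = 6w² + 6w - 4
Step 1: g′(0.5) = 0.5; w₁ = 0.5 − 0.05·0.5 = 0.475
Step 2: g′(0.475) = 0.20375; w₂ = 0.475 − 0.05·0.20375 = 0.4648125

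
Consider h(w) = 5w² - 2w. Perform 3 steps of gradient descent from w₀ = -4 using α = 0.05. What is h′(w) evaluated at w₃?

-5.25

h′(w) = 10w - 2
w₁ = -4 − 0.05·(-42) = -1.9
w₂ = -1.9 − 0.05·(-21) = -0.85
w₃ = -0.85 − 0.05·(-10.5) = -0.325
h′(w) at (-0.325) = -5.25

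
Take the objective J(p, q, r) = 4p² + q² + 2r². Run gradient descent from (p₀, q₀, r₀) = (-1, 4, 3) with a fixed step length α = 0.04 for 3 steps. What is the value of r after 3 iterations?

1.778112

∇J = (8p, 2q, 4r)
(p₁, q₁, r₁) = (-1, 4, 3) − 0.04·(-8, 8, 12) = (-0.68, 3.68, 2.52)
(p₂, q₂, r₂) = (-0.68, 3.68, 2.52) − 0.04·(-5.44, 7.36, 10.08) = (-0.4624, 3.3856, 2.1168)
(p₃, q₃, r₃) = (-0.4624, 3.3856, 2.1168) − 0.04·(-3.6992, 6.7712, 8.4672) = (-0.314432, 3.114752, 1.778112)
r = 1.778112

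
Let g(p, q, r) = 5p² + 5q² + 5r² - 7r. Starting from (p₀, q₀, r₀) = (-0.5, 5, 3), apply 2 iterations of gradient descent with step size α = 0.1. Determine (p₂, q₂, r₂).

∇g = (10p, 10q, 10r - 7)
(p₁, q₁, r₁) = (-0.5, 5, 3) − 0.1·(-5, 50, 23) = (0, 0, 0.7)
(p₂, q₂, r₂) = (0, 0, 0.7) − 0.1·(0, 0, 0) = (0, 0, 0.7)

(0, 0, 0.7)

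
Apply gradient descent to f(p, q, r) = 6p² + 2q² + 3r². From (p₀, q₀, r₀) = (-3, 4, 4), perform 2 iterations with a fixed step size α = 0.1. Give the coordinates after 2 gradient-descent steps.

∇f = (12p, 4q, 6r)
(p₁, q₁, r₁) = (-3, 4, 4) − 0.1·(-36, 16, 24) = (0.6, 2.4, 1.6)
(p₂, q₂, r₂) = (0.6, 2.4, 1.6) − 0.1·(7.2, 9.6, 9.6) = (-0.12, 1.44, 0.64)

(-0.12, 1.44, 0.64)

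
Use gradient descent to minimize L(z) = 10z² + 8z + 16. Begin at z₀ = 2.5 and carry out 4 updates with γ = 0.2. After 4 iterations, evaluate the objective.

551794.5

L′(z) = 20z + 8
Step 1: L′(2.5) = 58; z₁ = 2.5 − 0.2·58 = -9.1
Step 2: L′(-9.1) = -174; z₂ = -9.1 − 0.2·(-174) = 25.7
Step 3: L′(25.7) = 522; z₃ = 25.7 − 0.2·522 = -78.7
Step 4: L′(-78.7) = -1566; z₄ = -78.7 − 0.2·(-1566) = 234.5
L(234.5) = 551794.5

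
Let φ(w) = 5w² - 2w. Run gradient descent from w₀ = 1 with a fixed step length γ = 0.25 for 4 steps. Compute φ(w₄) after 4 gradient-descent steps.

φ′(w) = 10w - 2
w₁ = 1 − 0.25·8 = -1
w₂ = -1 − 0.25·(-12) = 2
w₃ = 2 − 0.25·18 = -2.5
w₄ = -2.5 − 0.25·(-27) = 4.25
φ(4.25) = 81.8125

81.8125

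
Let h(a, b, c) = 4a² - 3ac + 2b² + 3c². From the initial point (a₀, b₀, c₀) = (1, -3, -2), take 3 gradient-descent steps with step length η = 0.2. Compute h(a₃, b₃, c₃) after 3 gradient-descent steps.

∇h = (8a - 3c, 4b, -3a + 6c)
(a₁, b₁, c₁) = (1, -3, -2) − 0.2·(14, -12, -15) = (-1.8, -0.6, 1)
(a₂, b₂, c₂) = (-1.8, -0.6, 1) − 0.2·(-17.4, -2.4, 11.4) = (1.68, -0.12, -1.28)
(a₃, b₃, c₃) = (1.68, -0.12, -1.28) − 0.2·(17.28, -0.48, -12.72) = (-1.776, -0.024, 1.264)
h(-1.776, -0.024, 1.264) = 24.145536

24.145536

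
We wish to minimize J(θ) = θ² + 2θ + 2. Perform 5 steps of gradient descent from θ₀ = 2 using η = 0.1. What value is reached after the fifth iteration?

J′(θ) = 2θ + 2
Step 1: J′(2) = 6; θ₁ = 2 − 0.1·6 = 1.4
Step 2: J′(1.4) = 4.8; θ₂ = 1.4 − 0.1·4.8 = 0.92
Step 3: J′(0.92) = 3.84; θ₃ = 0.92 − 0.1·3.84 = 0.536
Step 4: J′(0.536) = 3.072; θ₄ = 0.536 − 0.1·3.072 = 0.2288
Step 5: J′(0.2288) = 2.4576; θ₅ = 0.2288 − 0.1·2.4576 = -0.01696

-0.01696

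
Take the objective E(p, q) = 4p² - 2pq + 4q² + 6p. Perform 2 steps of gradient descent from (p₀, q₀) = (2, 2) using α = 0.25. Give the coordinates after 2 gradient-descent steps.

(0.5, -0.25)

∇E = (8p - 2q + 6, -2p + 8q)
Step 1: at (2, 2), ∇E = (18, 12) → (2, 2) − 0.25·(18, 12) = (-2.5, -1)
Step 2: at (-2.5, -1), ∇E = (-12, -3) → (-2.5, -1) − 0.25·(-12, -3) = (0.5, -0.25)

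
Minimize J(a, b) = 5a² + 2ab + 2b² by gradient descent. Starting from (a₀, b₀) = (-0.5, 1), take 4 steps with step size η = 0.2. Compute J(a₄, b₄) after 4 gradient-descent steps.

∇J = (10a + 2b, 2a + 4b)
(a₁, b₁) = (-0.5, 1) − 0.2·(-3, 3) = (0.1, 0.4)
(a₂, b₂) = (0.1, 0.4) − 0.2·(1.8, 1.8) = (-0.26, 0.04)
(a₃, b₃) = (-0.26, 0.04) − 0.2·(-2.52, -0.36) = (0.244, 0.112)
(a₄, b₄) = (0.244, 0.112) − 0.2·(2.664, 0.936) = (-0.2888, -0.0752)
J(-0.2888, -0.0752) = 0.4717728

0.4717728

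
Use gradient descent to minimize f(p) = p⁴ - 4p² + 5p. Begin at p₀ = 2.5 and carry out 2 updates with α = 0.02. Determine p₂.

1.40009

f′(p) = 4p³ - 8p + 5
Step 1: f′(2.5) = 47.5; p₁ = 2.5 − 0.02·47.5 = 1.55
Step 2: f′(1.55) = 7.4955; p₂ = 1.55 − 0.02·7.4955 = 1.40009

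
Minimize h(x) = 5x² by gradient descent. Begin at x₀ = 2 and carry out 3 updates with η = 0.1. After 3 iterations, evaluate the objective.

h′(x) = 10x
x₁ = 2 − 0.1·20 = 0
x₂ = 0 − 0.1·0 = 0
x₃ = 0 − 0.1·0 = 0
h(0) = 0

0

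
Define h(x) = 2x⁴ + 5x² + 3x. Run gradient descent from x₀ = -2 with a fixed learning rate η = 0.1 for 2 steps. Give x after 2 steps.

-181.8848

h′(x) = 8x³ + 10x + 3
x₁ = -2 − 0.1·(-81) = 6.1
x₂ = 6.1 − 0.1·1879.848 = -181.8848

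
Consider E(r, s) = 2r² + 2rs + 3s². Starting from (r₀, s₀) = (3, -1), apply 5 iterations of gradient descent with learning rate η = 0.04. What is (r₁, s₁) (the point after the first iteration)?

(2.6, -1)

∇E = (4r + 2s, 2r + 6s)
Step 1: at (3, -1), ∇E = (10, 0) → (3, -1) − 0.04·(10, 0) = (2.6, -1)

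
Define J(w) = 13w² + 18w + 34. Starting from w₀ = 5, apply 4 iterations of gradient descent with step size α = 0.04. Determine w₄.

J′(w) = 26w + 18
Step 1: J′(5) = 148; w₁ = 5 − 0.04·148 = -0.92
Step 2: J′(-0.92) = -5.92; w₂ = -0.92 − 0.04·(-5.92) = -0.6832
Step 3: J′(-0.6832) = 0.2368; w₃ = -0.6832 − 0.04·0.2368 = -0.692672
Step 4: J′(-0.692672) = -0.009472; w₄ = -0.692672 − 0.04·(-0.009472) = -0.69229312

-0.69229312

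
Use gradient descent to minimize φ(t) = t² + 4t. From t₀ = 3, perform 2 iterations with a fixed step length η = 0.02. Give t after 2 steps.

φ′(t) = 2t + 4
t₁ = 3 − 0.02·10 = 2.8
t₂ = 2.8 − 0.02·9.6 = 2.608

2.608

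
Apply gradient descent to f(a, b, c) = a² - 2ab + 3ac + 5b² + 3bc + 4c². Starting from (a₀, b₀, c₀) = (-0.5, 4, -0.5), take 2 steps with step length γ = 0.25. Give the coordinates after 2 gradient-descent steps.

(-0.28125, 11.46875, 4.9375)

∇f = (2a - 2b + 3c, -2a + 10b + 3c, 3a + 3b + 8c)
(a₁, b₁, c₁) = (-0.5, 4, -0.5) − 0.25·(-10.5, 39.5, 6.5) = (2.125, -5.875, -2.125)
(a₂, b₂, c₂) = (2.125, -5.875, -2.125) − 0.25·(9.625, -69.375, -28.25) = (-0.28125, 11.46875, 4.9375)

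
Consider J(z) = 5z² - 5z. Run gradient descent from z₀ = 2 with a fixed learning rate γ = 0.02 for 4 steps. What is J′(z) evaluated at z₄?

6.144

J′(z) = 10z - 5
z₁ = 2 − 0.02·15 = 1.7
z₂ = 1.7 − 0.02·12 = 1.46
z₃ = 1.46 − 0.02·9.6 = 1.268
z₄ = 1.268 − 0.02·7.68 = 1.1144
J′(z) at (1.1144) = 6.144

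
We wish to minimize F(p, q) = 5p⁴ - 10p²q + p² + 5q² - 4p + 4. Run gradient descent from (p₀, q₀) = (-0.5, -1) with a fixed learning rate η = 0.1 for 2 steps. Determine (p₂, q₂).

∇F = (20p³ - 20pq + 2p - 4, -10p² + 10q)
(p₁, q₁) = (-0.5, -1) − 0.1·(-17.5, -12.5) = (1.25, 0.25)
(p₂, q₂) = (1.25, 0.25) − 0.1·(31.3125, -13.125) = (-1.88125, 1.5625)

(-1.88125, 1.5625)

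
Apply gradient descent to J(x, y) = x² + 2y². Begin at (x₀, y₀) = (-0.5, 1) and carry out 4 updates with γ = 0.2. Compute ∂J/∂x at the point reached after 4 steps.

∇J = (2x, 4y)
(x₁, y₁) = (-0.5, 1) − 0.2·(-1, 4) = (-0.3, 0.2)
(x₂, y₂) = (-0.3, 0.2) − 0.2·(-0.6, 0.8) = (-0.18, 0.04)
(x₃, y₃) = (-0.18, 0.04) − 0.2·(-0.36, 0.16) = (-0.108, 0.008)
(x₄, y₄) = (-0.108, 0.008) − 0.2·(-0.216, 0.032) = (-0.0648, 0.0016)
∂J/∂x at (-0.0648, 0.0016) = -0.1296

-0.1296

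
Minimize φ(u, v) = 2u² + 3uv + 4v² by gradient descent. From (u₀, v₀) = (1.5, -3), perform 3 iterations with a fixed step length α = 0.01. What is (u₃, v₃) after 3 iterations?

∇φ = (4u + 3v, 3u + 8v)
Step 1: at (1.5, -3), ∇φ = (-3, -19.5) → (1.5, -3) − 0.01·(-3, -19.5) = (1.53, -2.805)
Step 2: at (1.53, -2.805), ∇φ = (-2.295, -17.85) → (1.53, -2.805) − 0.01·(-2.295, -17.85) = (1.55295, -2.6265)
Step 3: at (1.55295, -2.6265), ∇φ = (-1.6677, -16.35315) → (1.55295, -2.6265) − 0.01·(-1.6677, -16.35315) = (1.569627, -2.4629685)

(1.569627, -2.4629685)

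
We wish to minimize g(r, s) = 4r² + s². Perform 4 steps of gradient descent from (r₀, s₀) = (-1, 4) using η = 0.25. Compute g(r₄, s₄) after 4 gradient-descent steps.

4.0625

∇g = (8r, 2s)
(r₁, s₁) = (-1, 4) − 0.25·(-8, 8) = (1, 2)
(r₂, s₂) = (1, 2) − 0.25·(8, 4) = (-1, 1)
(r₃, s₃) = (-1, 1) − 0.25·(-8, 2) = (1, 0.5)
(r₄, s₄) = (1, 0.5) − 0.25·(8, 1) = (-1, 0.25)
g(-1, 0.25) = 4.0625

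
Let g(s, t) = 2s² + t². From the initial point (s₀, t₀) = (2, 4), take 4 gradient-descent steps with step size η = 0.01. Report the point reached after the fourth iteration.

(1.69869312, 3.68947264)

∇g = (4s, 2t)
Step 1: at (2, 4), ∇g = (8, 8) → (2, 4) − 0.01·(8, 8) = (1.92, 3.92)
Step 2: at (1.92, 3.92), ∇g = (7.68, 7.84) → (1.92, 3.92) − 0.01·(7.68, 7.84) = (1.8432, 3.8416)
Step 3: at (1.8432, 3.8416), ∇g = (7.3728, 7.6832) → (1.8432, 3.8416) − 0.01·(7.3728, 7.6832) = (1.769472, 3.764768)
Step 4: at (1.769472, 3.764768), ∇g = (7.077888, 7.529536) → (1.769472, 3.764768) − 0.01·(7.077888, 7.529536) = (1.69869312, 3.68947264)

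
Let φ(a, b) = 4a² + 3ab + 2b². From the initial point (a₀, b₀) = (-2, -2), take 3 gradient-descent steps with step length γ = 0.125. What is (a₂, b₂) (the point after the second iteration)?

∇φ = (8a + 3b, 3a + 4b)
(a₁, b₁) = (-2, -2) − 0.125·(-22, -14) = (0.75, -0.25)
(a₂, b₂) = (0.75, -0.25) − 0.125·(5.25, 1.25) = (0.09375, -0.40625)

(0.09375, -0.40625)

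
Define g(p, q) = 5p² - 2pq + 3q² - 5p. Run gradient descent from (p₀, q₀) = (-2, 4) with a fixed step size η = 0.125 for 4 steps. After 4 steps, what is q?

0.23828125

∇g = (10p - 2q - 5, -2p + 6q)
Step 1: at (-2, 4), ∇g = (-33, 28) → (-2, 4) − 0.125·(-33, 28) = (2.125, 0.5)
Step 2: at (2.125, 0.5), ∇g = (15.25, -1.25) → (2.125, 0.5) − 0.125·(15.25, -1.25) = (0.21875, 0.65625)
Step 3: at (0.21875, 0.65625), ∇g = (-4.125, 3.5) → (0.21875, 0.65625) − 0.125·(-4.125, 3.5) = (0.734375, 0.21875)
Step 4: at (0.734375, 0.21875), ∇g = (1.90625, -0.15625) → (0.734375, 0.21875) − 0.125·(1.90625, -0.15625) = (0.49609375, 0.23828125)
q = 0.23828125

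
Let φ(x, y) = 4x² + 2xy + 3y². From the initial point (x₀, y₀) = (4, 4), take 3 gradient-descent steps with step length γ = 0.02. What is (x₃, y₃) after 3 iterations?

∇φ = (8x + 2y, 2x + 6y)
(x₁, y₁) = (4, 4) − 0.02·(40, 32) = (3.2, 3.36)
(x₂, y₂) = (3.2, 3.36) − 0.02·(32.32, 26.56) = (2.5536, 2.8288)
(x₃, y₃) = (2.5536, 2.8288) − 0.02·(26.0864, 22.08) = (2.031872, 2.3872)

(2.031872, 2.3872)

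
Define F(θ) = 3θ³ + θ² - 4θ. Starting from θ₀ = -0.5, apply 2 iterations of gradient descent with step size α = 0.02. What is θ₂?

-0.3828445

F′(θ) = 9θ² + 2θ - 4
θ₁ = -0.5 − 0.02·(-2.75) = -0.445
θ₂ = -0.445 − 0.02·(-3.107775) = -0.3828445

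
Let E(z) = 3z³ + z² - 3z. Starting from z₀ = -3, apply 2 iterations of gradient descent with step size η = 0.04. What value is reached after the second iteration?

E′(z) = 9z² + 2z - 3
Step 1: E′(-3) = 72; z₁ = -3 − 0.04·72 = -5.88
Step 2: E′(-5.88) = 296.4096; z₂ = -5.88 − 0.04·296.4096 = -17.736384

-17.736384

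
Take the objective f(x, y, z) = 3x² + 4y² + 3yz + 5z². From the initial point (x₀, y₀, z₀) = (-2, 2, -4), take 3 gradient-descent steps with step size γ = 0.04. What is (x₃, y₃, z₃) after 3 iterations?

∇f = (6x, 8y + 3z, 3y + 10z)
(x₁, y₁, z₁) = (-2, 2, -4) − 0.04·(-12, 4, -34) = (-1.52, 1.84, -2.64)
(x₂, y₂, z₂) = (-1.52, 1.84, -2.64) − 0.04·(-9.12, 6.8, -20.88) = (-1.1552, 1.568, -1.8048)
(x₃, y₃, z₃) = (-1.1552, 1.568, -1.8048) − 0.04·(-6.9312, 7.1296, -13.344) = (-0.877952, 1.282816, -1.27104)

(-0.877952, 1.282816, -1.27104)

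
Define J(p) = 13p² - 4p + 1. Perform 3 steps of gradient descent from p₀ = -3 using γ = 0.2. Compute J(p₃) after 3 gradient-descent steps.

J′(p) = 26p - 4
p₁ = -3 − 0.2·(-82) = 13.4
p₂ = 13.4 − 0.2·344.4 = -55.48
p₃ = -55.48 − 0.2·(-1446.48) = 233.816
J(233.816) = 709774.720128

709774.720128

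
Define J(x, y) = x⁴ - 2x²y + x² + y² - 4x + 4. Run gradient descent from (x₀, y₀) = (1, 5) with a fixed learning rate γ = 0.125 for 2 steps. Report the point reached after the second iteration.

∇J = (4x³ - 4xy + 2x - 4, -2x² + 2y)
Step 1: at (1, 5), ∇J = (-18, 8) → (1, 5) − 0.125·(-18, 8) = (3.25, 4)
Step 2: at (3.25, 4), ∇J = (87.8125, -13.125) → (3.25, 4) − 0.125·(87.8125, -13.125) = (-7.7265625, 5.640625)

(-7.7265625, 5.640625)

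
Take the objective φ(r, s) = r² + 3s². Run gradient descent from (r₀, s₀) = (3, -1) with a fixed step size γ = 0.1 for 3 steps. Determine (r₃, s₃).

(1.536, -0.064)

∇φ = (2r, 6s)
Step 1: at (3, -1), ∇φ = (6, -6) → (3, -1) − 0.1·(6, -6) = (2.4, -0.4)
Step 2: at (2.4, -0.4), ∇φ = (4.8, -2.4) → (2.4, -0.4) − 0.1·(4.8, -2.4) = (1.92, -0.16)
Step 3: at (1.92, -0.16), ∇φ = (3.84, -0.96) → (1.92, -0.16) − 0.1·(3.84, -0.96) = (1.536, -0.064)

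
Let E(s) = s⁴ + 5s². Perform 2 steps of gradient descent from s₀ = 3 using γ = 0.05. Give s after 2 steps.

9.9138

E′(s) = 4s³ + 10s
s₁ = 3 − 0.05·138 = -3.9
s₂ = -3.9 − 0.05·(-276.276) = 9.9138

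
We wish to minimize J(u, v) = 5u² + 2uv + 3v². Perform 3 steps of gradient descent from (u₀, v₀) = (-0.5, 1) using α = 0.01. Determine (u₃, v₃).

∇J = (10u + 2v, 2u + 6v)
(u₁, v₁) = (-0.5, 1) − 0.01·(-3, 5) = (-0.47, 0.95)
(u₂, v₂) = (-0.47, 0.95) − 0.01·(-2.8, 4.76) = (-0.442, 0.9024)
(u₃, v₃) = (-0.442, 0.9024) − 0.01·(-2.6152, 4.5304) = (-0.415848, 0.857096)

(-0.415848, 0.857096)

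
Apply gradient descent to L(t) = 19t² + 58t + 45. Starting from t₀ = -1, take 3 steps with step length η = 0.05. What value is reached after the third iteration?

L′(t) = 38t + 58
t₁ = -1 − 0.05·20 = -2
t₂ = -2 − 0.05·(-18) = -1.1
t₃ = -1.1 − 0.05·16.2 = -1.91

-1.91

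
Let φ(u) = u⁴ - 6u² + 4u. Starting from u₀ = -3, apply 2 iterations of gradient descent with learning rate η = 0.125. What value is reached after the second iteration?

φ′(u) = 4u³ - 12u + 4
Step 1: φ′(-3) = -68; u₁ = -3 − 0.125·(-68) = 5.5
Step 2: φ′(5.5) = 603.5; u₂ = 5.5 − 0.125·603.5 = -69.9375

-69.9375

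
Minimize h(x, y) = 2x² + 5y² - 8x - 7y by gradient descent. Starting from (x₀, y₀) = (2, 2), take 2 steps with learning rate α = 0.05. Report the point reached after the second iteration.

∇h = (4x - 8, 10y - 7)
(x₁, y₁) = (2, 2) − 0.05·(0, 13) = (2, 1.35)
(x₂, y₂) = (2, 1.35) − 0.05·(0, 6.5) = (2, 1.025)

(2, 1.025)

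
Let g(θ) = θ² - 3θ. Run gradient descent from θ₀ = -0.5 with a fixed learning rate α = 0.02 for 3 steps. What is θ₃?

-0.269472

g′(θ) = 2θ - 3
θ₁ = -0.5 − 0.02·(-4) = -0.42
θ₂ = -0.42 − 0.02·(-3.84) = -0.3432
θ₃ = -0.3432 − 0.02·(-3.6864) = -0.269472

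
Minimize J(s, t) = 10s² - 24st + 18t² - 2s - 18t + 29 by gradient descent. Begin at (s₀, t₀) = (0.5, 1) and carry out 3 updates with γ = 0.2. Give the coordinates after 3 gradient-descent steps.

(143.86, -192.488)

∇J = (20s - 24t - 2, -24s + 36t - 18)
(s₁, t₁) = (0.5, 1) − 0.2·(-16, 6) = (3.7, -0.2)
(s₂, t₂) = (3.7, -0.2) − 0.2·(76.8, -114) = (-11.66, 22.6)
(s₃, t₃) = (-11.66, 22.6) − 0.2·(-777.6, 1075.44) = (143.86, -192.488)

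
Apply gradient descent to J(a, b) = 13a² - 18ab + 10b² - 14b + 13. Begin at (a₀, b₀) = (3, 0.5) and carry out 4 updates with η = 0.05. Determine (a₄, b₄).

(3.42585, 0.0763)

∇J = (26a - 18b, -18a + 20b - 14)
(a₁, b₁) = (3, 0.5) − 0.05·(69, -58) = (-0.45, 3.4)
(a₂, b₂) = (-0.45, 3.4) − 0.05·(-72.9, 62.1) = (3.195, 0.295)
(a₃, b₃) = (3.195, 0.295) − 0.05·(77.76, -65.61) = (-0.693, 3.5755)
(a₄, b₄) = (-0.693, 3.5755) − 0.05·(-82.377, 69.984) = (3.42585, 0.0763)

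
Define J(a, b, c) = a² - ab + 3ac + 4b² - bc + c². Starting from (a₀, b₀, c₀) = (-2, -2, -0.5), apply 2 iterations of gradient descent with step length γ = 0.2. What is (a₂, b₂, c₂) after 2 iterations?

∇J = (2a - b + 3c, -a + 8b - c, 3a - b + 2c)
Step 1: at (-2, -2, -0.5), ∇J = (-3.5, -13.5, -5) → (-2, -2, -0.5) − 0.2·(-3.5, -13.5, -5) = (-1.3, 0.7, 0.5)
Step 2: at (-1.3, 0.7, 0.5), ∇J = (-1.8, 6.4, -3.6) → (-1.3, 0.7, 0.5) − 0.2·(-1.8, 6.4, -3.6) = (-0.94, -0.58, 1.22)

(-0.94, -0.58, 1.22)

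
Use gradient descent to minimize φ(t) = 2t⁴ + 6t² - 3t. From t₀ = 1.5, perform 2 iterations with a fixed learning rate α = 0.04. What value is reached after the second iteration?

0.02826624

φ′(t) = 8t³ + 12t - 3
Step 1: φ′(1.5) = 42; t₁ = 1.5 − 0.04·42 = -0.18
Step 2: φ′(-0.18) = -5.206656; t₂ = -0.18 − 0.04·(-5.206656) = 0.02826624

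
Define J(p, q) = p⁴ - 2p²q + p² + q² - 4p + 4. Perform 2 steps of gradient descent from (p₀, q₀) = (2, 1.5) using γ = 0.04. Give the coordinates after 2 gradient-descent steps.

∇J = (4p³ - 4pq + 2p - 4, -2p² + 2q)
(p₁, q₁) = (2, 1.5) − 0.04·(20, -5) = (1.2, 1.7)
(p₂, q₂) = (1.2, 1.7) − 0.04·(-2.848, 0.52) = (1.31392, 1.6792)

(1.31392, 1.6792)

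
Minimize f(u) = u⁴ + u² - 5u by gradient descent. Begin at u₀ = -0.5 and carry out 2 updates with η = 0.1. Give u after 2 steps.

0.61865

f′(u) = 4u³ + 2u - 5
Step 1: f′(-0.5) = -6.5; u₁ = -0.5 − 0.1·(-6.5) = 0.15
Step 2: f′(0.15) = -4.6865; u₂ = 0.15 − 0.1·(-4.6865) = 0.61865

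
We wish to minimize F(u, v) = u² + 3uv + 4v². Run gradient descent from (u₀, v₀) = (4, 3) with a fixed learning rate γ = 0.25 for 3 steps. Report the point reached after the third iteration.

(-2.453125, -9.46875)

∇F = (2u + 3v, 3u + 8v)
Step 1: at (4, 3), ∇F = (17, 36) → (4, 3) − 0.25·(17, 36) = (-0.25, -6)
Step 2: at (-0.25, -6), ∇F = (-18.5, -48.75) → (-0.25, -6) − 0.25·(-18.5, -48.75) = (4.375, 6.1875)
Step 3: at (4.375, 6.1875), ∇F = (27.3125, 62.625) → (4.375, 6.1875) − 0.25·(27.3125, 62.625) = (-2.453125, -9.46875)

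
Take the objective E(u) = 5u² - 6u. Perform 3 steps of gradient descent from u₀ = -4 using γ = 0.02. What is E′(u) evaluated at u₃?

E′(u) = 10u - 6
u₁ = -4 − 0.02·(-46) = -3.08
u₂ = -3.08 − 0.02·(-36.8) = -2.344
u₃ = -2.344 − 0.02·(-29.44) = -1.7552
E′(u) at (-1.7552) = -23.552

-23.552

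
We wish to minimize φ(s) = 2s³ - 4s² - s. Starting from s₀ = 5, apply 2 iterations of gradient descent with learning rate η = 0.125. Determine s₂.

φ′(s) = 6s² - 8s - 1
Step 1: φ′(5) = 109; s₁ = 5 − 0.125·109 = -8.625
Step 2: φ′(-8.625) = 514.34375; s₂ = -8.625 − 0.125·514.34375 = -72.91796875

-72.91796875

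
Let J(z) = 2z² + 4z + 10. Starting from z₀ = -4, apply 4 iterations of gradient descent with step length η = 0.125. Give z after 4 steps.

-1.1875

J′(z) = 4z + 4
z₁ = -4 − 0.125·(-12) = -2.5
z₂ = -2.5 − 0.125·(-6) = -1.75
z₃ = -1.75 − 0.125·(-3) = -1.375
z₄ = -1.375 − 0.125·(-1.5) = -1.1875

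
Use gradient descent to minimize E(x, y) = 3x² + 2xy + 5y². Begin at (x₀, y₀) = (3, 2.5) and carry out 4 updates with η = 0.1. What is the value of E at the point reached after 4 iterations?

∇E = (6x + 2y, 2x + 10y)
Step 1: at (3, 2.5), ∇E = (23, 31) → (3, 2.5) − 0.1·(23, 31) = (0.7, -0.6)
Step 2: at (0.7, -0.6), ∇E = (3, -4.6) → (0.7, -0.6) − 0.1·(3, -4.6) = (0.4, -0.14)
Step 3: at (0.4, -0.14), ∇E = (2.12, -0.6) → (0.4, -0.14) − 0.1·(2.12, -0.6) = (0.188, -0.08)
Step 4: at (0.188, -0.08), ∇E = (0.968, -0.424) → (0.188, -0.08) − 0.1·(0.968, -0.424) = (0.0912, -0.0376)
E(0.0912, -0.0376) = 0.02516288

0.02516288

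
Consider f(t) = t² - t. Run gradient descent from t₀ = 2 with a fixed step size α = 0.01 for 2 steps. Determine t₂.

f′(t) = 2t - 1
Step 1: f′(2) = 3; t₁ = 2 − 0.01·3 = 1.97
Step 2: f′(1.97) = 2.94; t₂ = 1.97 − 0.01·2.94 = 1.9406

1.9406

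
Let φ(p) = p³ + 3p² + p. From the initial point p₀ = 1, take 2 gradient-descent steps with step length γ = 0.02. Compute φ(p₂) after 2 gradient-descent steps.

φ′(p) = 3p² + 6p + 1
p₁ = 1 − 0.02·10 = 0.8
p₂ = 0.8 − 0.02·7.72 = 0.6456
φ(0.6456) = 2.165083746816

2.165083746816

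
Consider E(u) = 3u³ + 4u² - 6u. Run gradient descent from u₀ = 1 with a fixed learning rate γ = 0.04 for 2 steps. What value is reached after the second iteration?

E′(u) = 9u² + 8u - 6
Step 1: E′(1) = 11; u₁ = 1 − 0.04·11 = 0.56
Step 2: E′(0.56) = 1.3024; u₂ = 0.56 − 0.04·1.3024 = 0.507904

0.507904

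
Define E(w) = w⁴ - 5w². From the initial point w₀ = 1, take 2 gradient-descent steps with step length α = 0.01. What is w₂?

1.11835936

E′(w) = 4w³ - 10w
w₁ = 1 − 0.01·(-6) = 1.06
w₂ = 1.06 − 0.01·(-5.835936) = 1.11835936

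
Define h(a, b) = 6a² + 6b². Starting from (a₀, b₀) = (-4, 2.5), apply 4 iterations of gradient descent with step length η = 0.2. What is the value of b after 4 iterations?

∇h = (12a, 12b)
(a₁, b₁) = (-4, 2.5) − 0.2·(-48, 30) = (5.6, -3.5)
(a₂, b₂) = (5.6, -3.5) − 0.2·(67.2, -42) = (-7.84, 4.9)
(a₃, b₃) = (-7.84, 4.9) − 0.2·(-94.08, 58.8) = (10.976, -6.86)
(a₄, b₄) = (10.976, -6.86) − 0.2·(131.712, -82.32) = (-15.3664, 9.604)
b = 9.604

9.604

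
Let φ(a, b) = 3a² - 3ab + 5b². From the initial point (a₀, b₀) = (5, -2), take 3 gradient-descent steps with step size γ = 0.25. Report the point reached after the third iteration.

∇φ = (6a - 3b, -3a + 10b)
(a₁, b₁) = (5, -2) − 0.25·(36, -35) = (-4, 6.75)
(a₂, b₂) = (-4, 6.75) − 0.25·(-44.25, 79.5) = (7.0625, -13.125)
(a₃, b₃) = (7.0625, -13.125) − 0.25·(81.75, -152.4375) = (-13.375, 24.984375)

(-13.375, 24.984375)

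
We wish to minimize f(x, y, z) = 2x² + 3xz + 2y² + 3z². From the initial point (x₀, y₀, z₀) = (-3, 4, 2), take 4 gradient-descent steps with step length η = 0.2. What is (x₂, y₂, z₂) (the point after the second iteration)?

(-1.2, 0.16, 0.8)

∇f = (4x + 3z, 4y, 3x + 6z)
(x₁, y₁, z₁) = (-3, 4, 2) − 0.2·(-6, 16, 3) = (-1.8, 0.8, 1.4)
(x₂, y₂, z₂) = (-1.8, 0.8, 1.4) − 0.2·(-3, 3.2, 3) = (-1.2, 0.16, 0.8)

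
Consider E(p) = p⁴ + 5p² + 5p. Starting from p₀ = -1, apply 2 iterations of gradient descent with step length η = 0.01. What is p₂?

E′(p) = 4p³ + 10p + 5
p₁ = -1 − 0.01·(-9) = -0.91
p₂ = -0.91 − 0.01·(-7.114284) = -0.83885716

-0.83885716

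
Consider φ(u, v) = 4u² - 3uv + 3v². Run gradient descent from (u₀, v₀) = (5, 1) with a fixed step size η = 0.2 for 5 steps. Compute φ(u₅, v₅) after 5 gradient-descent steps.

∇φ = (8u - 3v, -3u + 6v)
(u₁, v₁) = (5, 1) − 0.2·(37, -9) = (-2.4, 2.8)
(u₂, v₂) = (-2.4, 2.8) − 0.2·(-27.6, 24) = (3.12, -2)
(u₃, v₃) = (3.12, -2) − 0.2·(30.96, -21.36) = (-3.072, 2.272)
(u₄, v₄) = (-3.072, 2.272) − 0.2·(-31.392, 22.848) = (3.2064, -2.2976)
(u₅, v₅) = (3.2064, -2.2976) − 0.2·(32.544, -23.4048) = (-3.3024, 2.38336)
φ(-3.3024, 2.38336) = 84.2770219008

84.2770219008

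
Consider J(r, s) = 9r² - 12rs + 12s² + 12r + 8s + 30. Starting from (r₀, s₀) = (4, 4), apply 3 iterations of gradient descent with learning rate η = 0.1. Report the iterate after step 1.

(0.4, -1.6)

∇J = (18r - 12s + 12, -12r + 24s + 8)
(r₁, s₁) = (4, 4) − 0.1·(36, 56) = (0.4, -1.6)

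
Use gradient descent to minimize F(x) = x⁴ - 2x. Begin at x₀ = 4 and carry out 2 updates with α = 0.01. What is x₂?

1.35551456

F′(x) = 4x³ - 2
x₁ = 4 − 0.01·254 = 1.46
x₂ = 1.46 − 0.01·10.448544 = 1.35551456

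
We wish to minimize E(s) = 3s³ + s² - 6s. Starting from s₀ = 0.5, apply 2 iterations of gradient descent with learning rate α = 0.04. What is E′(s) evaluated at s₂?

E′(s) = 9s² + 2s - 6
s₁ = 0.5 − 0.04·(-2.75) = 0.61
s₂ = 0.61 − 0.04·(-1.4311) = 0.667244
E′(s) at (0.667244) = -0.658581000176

-0.658581000176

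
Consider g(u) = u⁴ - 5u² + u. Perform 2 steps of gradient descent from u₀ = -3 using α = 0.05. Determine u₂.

1.102175

g′(u) = 4u³ - 10u + 1
Step 1: g′(-3) = -77; u₁ = -3 − 0.05·(-77) = 0.85
Step 2: g′(0.85) = -5.0435; u₂ = 0.85 − 0.05·(-5.0435) = 1.102175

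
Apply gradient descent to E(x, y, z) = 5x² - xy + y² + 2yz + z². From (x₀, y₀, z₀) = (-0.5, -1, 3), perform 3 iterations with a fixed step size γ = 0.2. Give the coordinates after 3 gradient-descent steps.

∇E = (10x - y, -x + 2y + 2z, 2y + 2z)
Step 1: at (-0.5, -1, 3), ∇E = (-4, 4.5, 4) → (-0.5, -1, 3) − 0.2·(-4, 4.5, 4) = (0.3, -1.9, 2.2)
Step 2: at (0.3, -1.9, 2.2), ∇E = (4.9, 0.3, 0.6) → (0.3, -1.9, 2.2) − 0.2·(4.9, 0.3, 0.6) = (-0.68, -1.96, 2.08)
Step 3: at (-0.68, -1.96, 2.08), ∇E = (-4.84, 0.92, 0.24) → (-0.68, -1.96, 2.08) − 0.2·(-4.84, 0.92, 0.24) = (0.288, -2.144, 2.032)

(0.288, -2.144, 2.032)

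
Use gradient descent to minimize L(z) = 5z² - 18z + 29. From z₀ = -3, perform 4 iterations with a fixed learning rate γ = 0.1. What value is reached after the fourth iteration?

L′(z) = 10z - 18
Step 1: L′(-3) = -48; z₁ = -3 − 0.1·(-48) = 1.8
Step 2: L′(1.8) = 0; z₂ = 1.8 − 0.1·0 = 1.8
Step 3: L′(1.8) = 0; z₃ = 1.8 − 0.1·0 = 1.8
Step 4: L′(1.8) = 0; z₄ = 1.8 − 0.1·0 = 1.8

1.8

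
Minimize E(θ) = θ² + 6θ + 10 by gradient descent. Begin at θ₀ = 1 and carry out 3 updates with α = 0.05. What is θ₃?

-0.084

E′(θ) = 2θ + 6
Step 1: E′(1) = 8; θ₁ = 1 − 0.05·8 = 0.6
Step 2: E′(0.6) = 7.2; θ₂ = 0.6 − 0.05·7.2 = 0.24
Step 3: E′(0.24) = 6.48; θ₃ = 0.24 − 0.05·6.48 = -0.084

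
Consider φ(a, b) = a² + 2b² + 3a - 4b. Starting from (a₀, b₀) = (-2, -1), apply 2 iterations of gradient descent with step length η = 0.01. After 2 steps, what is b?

∇φ = (2a + 3, 4b - 4)
Step 1: at (-2, -1), ∇φ = (-1, -8) → (-2, -1) − 0.01·(-1, -8) = (-1.99, -0.92)
Step 2: at (-1.99, -0.92), ∇φ = (-0.98, -7.68) → (-1.99, -0.92) − 0.01·(-0.98, -7.68) = (-1.9802, -0.8432)
b = -0.8432

-0.8432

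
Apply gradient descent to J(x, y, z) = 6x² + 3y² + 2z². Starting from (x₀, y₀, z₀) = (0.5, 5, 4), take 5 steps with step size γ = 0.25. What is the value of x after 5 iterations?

∇J = (12x, 6y, 4z)
Step 1: at (0.5, 5, 4), ∇J = (6, 30, 16) → (0.5, 5, 4) − 0.25·(6, 30, 16) = (-1, -2.5, 0)
Step 2: at (-1, -2.5, 0), ∇J = (-12, -15, 0) → (-1, -2.5, 0) − 0.25·(-12, -15, 0) = (2, 1.25, 0)
Step 3: at (2, 1.25, 0), ∇J = (24, 7.5, 0) → (2, 1.25, 0) − 0.25·(24, 7.5, 0) = (-4, -0.625, 0)
Step 4: at (-4, -0.625, 0), ∇J = (-48, -3.75, 0) → (-4, -0.625, 0) − 0.25·(-48, -3.75, 0) = (8, 0.3125, 0)
Step 5: at (8, 0.3125, 0), ∇J = (96, 1.875, 0) → (8, 0.3125, 0) − 0.25·(96, 1.875, 0) = (-16, -0.15625, 0)
x = -16

-16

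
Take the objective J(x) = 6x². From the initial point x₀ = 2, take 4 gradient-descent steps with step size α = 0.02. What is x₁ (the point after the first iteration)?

J′(x) = 12x
Step 1: J′(2) = 24; x₁ = 2 − 0.02·24 = 1.52

1.52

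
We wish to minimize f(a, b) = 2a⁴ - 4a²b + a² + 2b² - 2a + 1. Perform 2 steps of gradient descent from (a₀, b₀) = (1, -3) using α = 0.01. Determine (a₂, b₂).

(0.50674944, -2.707904)

∇f = (8a³ - 8ab + 2a - 2, -4a² + 4b)
(a₁, b₁) = (1, -3) − 0.01·(32, -16) = (0.68, -2.84)
(a₂, b₂) = (0.68, -2.84) − 0.01·(17.325056, -13.2096) = (0.50674944, -2.707904)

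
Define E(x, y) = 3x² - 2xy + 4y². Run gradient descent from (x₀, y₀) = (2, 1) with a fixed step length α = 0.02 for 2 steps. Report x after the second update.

1.6208

∇E = (6x - 2y, -2x + 8y)
(x₁, y₁) = (2, 1) − 0.02·(10, 4) = (1.8, 0.92)
(x₂, y₂) = (1.8, 0.92) − 0.02·(8.96, 3.76) = (1.6208, 0.8448)
x = 1.6208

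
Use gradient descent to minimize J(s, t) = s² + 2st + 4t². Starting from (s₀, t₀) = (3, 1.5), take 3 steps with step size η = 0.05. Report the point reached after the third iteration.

∇J = (2s + 2t, 2s + 8t)
(s₁, t₁) = (3, 1.5) − 0.05·(9, 18) = (2.55, 0.6)
(s₂, t₂) = (2.55, 0.6) − 0.05·(6.3, 9.9) = (2.235, 0.105)
(s₃, t₃) = (2.235, 0.105) − 0.05·(4.68, 5.31) = (2.001, -0.1605)

(2.001, -0.1605)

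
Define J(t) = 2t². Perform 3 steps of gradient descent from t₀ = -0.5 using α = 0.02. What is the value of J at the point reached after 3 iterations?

0.303177500672

J′(t) = 4t
t₁ = -0.5 − 0.02·(-2) = -0.46
t₂ = -0.46 − 0.02·(-1.84) = -0.4232
t₃ = -0.4232 − 0.02·(-1.6928) = -0.389344
J(-0.389344) = 0.303177500672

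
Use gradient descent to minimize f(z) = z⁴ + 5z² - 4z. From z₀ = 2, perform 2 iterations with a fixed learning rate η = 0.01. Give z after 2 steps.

1.26752768

f′(z) = 4z³ + 10z - 4
Step 1: f′(2) = 48; z₁ = 2 − 0.01·48 = 1.52
Step 2: f′(1.52) = 25.247232; z₂ = 1.52 − 0.01·25.247232 = 1.26752768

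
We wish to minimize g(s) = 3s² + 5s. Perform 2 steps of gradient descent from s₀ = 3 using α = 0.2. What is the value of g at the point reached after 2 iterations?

g′(s) = 6s + 5
Step 1: g′(3) = 23; s₁ = 3 − 0.2·23 = -1.6
Step 2: g′(-1.6) = -4.6; s₂ = -1.6 − 0.2·(-4.6) = -0.68
g(-0.68) = -2.0128

-2.0128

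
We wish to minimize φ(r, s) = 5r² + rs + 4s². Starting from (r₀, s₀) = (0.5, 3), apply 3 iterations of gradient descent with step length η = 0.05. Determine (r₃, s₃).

∇φ = (10r + s, r + 8s)
Step 1: at (0.5, 3), ∇φ = (8, 24.5) → (0.5, 3) − 0.05·(8, 24.5) = (0.1, 1.775)
Step 2: at (0.1, 1.775), ∇φ = (2.775, 14.3) → (0.1, 1.775) − 0.05·(2.775, 14.3) = (-0.03875, 1.06)
Step 3: at (-0.03875, 1.06), ∇φ = (0.6725, 8.44125) → (-0.03875, 1.06) − 0.05·(0.6725, 8.44125) = (-0.072375, 0.6379375)

(-0.072375, 0.6379375)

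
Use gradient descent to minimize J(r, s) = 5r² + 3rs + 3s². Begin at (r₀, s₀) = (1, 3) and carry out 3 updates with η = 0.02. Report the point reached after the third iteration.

(0.138968, 1.944744)

∇J = (10r + 3s, 3r + 6s)
(r₁, s₁) = (1, 3) − 0.02·(19, 21) = (0.62, 2.58)
(r₂, s₂) = (0.62, 2.58) − 0.02·(13.94, 17.34) = (0.3412, 2.2332)
(r₃, s₃) = (0.3412, 2.2332) − 0.02·(10.1116, 14.4228) = (0.138968, 1.944744)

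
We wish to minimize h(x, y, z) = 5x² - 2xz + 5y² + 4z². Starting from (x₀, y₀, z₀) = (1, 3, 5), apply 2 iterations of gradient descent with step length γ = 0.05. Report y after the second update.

0.75

∇h = (10x - 2z, 10y, -2x + 8z)
Step 1: at (1, 3, 5), ∇h = (0, 30, 38) → (1, 3, 5) − 0.05·(0, 30, 38) = (1, 1.5, 3.1)
Step 2: at (1, 1.5, 3.1), ∇h = (3.8, 15, 22.8) → (1, 1.5, 3.1) − 0.05·(3.8, 15, 22.8) = (0.81, 0.75, 1.96)
y = 0.75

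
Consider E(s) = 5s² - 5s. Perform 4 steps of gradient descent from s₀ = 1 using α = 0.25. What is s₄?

3.03125

E′(s) = 10s - 5
s₁ = 1 − 0.25·5 = -0.25
s₂ = -0.25 − 0.25·(-7.5) = 1.625
s₃ = 1.625 − 0.25·11.25 = -1.1875
s₄ = -1.1875 − 0.25·(-16.875) = 3.03125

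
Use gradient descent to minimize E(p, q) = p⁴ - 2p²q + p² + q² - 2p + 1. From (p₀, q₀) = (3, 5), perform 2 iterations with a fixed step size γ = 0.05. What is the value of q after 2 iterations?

∇E = (4p³ - 4pq + 2p - 2, -2p² + 2q)
(p₁, q₁) = (3, 5) − 0.05·(52, -8) = (0.4, 5.4)
(p₂, q₂) = (0.4, 5.4) − 0.05·(-9.584, 10.48) = (0.8792, 4.876)
q = 4.876

4.876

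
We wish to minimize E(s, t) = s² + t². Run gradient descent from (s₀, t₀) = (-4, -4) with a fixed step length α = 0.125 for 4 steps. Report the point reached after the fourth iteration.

(-1.265625, -1.265625)

∇E = (2s, 2t)
Step 1: at (-4, -4), ∇E = (-8, -8) → (-4, -4) − 0.125·(-8, -8) = (-3, -3)
Step 2: at (-3, -3), ∇E = (-6, -6) → (-3, -3) − 0.125·(-6, -6) = (-2.25, -2.25)
Step 3: at (-2.25, -2.25), ∇E = (-4.5, -4.5) → (-2.25, -2.25) − 0.125·(-4.5, -4.5) = (-1.6875, -1.6875)
Step 4: at (-1.6875, -1.6875), ∇E = (-3.375, -3.375) → (-1.6875, -1.6875) − 0.125·(-3.375, -3.375) = (-1.265625, -1.265625)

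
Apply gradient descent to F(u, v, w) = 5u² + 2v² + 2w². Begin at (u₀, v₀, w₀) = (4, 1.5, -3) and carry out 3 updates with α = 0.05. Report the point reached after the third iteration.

∇F = (10u, 4v, 4w)
(u₁, v₁, w₁) = (4, 1.5, -3) − 0.05·(40, 6, -12) = (2, 1.2, -2.4)
(u₂, v₂, w₂) = (2, 1.2, -2.4) − 0.05·(20, 4.8, -9.6) = (1, 0.96, -1.92)
(u₃, v₃, w₃) = (1, 0.96, -1.92) − 0.05·(10, 3.84, -7.68) = (0.5, 0.768, -1.536)

(0.5, 0.768, -1.536)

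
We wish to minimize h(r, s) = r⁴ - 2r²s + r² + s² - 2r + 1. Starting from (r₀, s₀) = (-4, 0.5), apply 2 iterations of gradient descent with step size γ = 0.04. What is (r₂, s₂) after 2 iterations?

(-32.73586688, 4.796192)

∇h = (4r³ - 4rs + 2r - 2, -2r² + 2s)
(r₁, s₁) = (-4, 0.5) − 0.04·(-258, -31) = (6.32, 1.74)
(r₂, s₂) = (6.32, 1.74) − 0.04·(976.396672, -76.4048) = (-32.73586688, 4.796192)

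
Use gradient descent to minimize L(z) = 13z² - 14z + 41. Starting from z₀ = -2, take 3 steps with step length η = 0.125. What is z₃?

29.453125

L′(z) = 26z - 14
Step 1: L′(-2) = -66; z₁ = -2 − 0.125·(-66) = 6.25
Step 2: L′(6.25) = 148.5; z₂ = 6.25 − 0.125·148.5 = -12.3125
Step 3: L′(-12.3125) = -334.125; z₃ = -12.3125 − 0.125·(-334.125) = 29.453125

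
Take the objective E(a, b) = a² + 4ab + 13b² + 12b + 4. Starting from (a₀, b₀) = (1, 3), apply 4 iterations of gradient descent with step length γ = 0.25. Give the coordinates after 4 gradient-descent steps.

∇E = (2a + 4b, 4a + 26b + 12)
Step 1: at (1, 3), ∇E = (14, 94) → (1, 3) − 0.25·(14, 94) = (-2.5, -20.5)
Step 2: at (-2.5, -20.5), ∇E = (-87, -531) → (-2.5, -20.5) − 0.25·(-87, -531) = (19.25, 112.25)
Step 3: at (19.25, 112.25), ∇E = (487.5, 3007.5) → (19.25, 112.25) − 0.25·(487.5, 3007.5) = (-102.625, -639.625)
Step 4: at (-102.625, -639.625), ∇E = (-2763.75, -17028.75) → (-102.625, -639.625) − 0.25·(-2763.75, -17028.75) = (588.3125, 3617.5625)

(588.3125, 3617.5625)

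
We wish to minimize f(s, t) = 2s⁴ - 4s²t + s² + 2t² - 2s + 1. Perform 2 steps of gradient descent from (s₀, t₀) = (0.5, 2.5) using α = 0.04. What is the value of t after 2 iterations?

1.9272

∇f = (8s³ - 8st + 2s - 2, -4s² + 4t)
Step 1: at (0.5, 2.5), ∇f = (-10, 9) → (0.5, 2.5) − 0.04·(-10, 9) = (0.9, 2.14)
Step 2: at (0.9, 2.14), ∇f = (-9.776, 5.32) → (0.9, 2.14) − 0.04·(-9.776, 5.32) = (1.29104, 1.9272)
t = 1.9272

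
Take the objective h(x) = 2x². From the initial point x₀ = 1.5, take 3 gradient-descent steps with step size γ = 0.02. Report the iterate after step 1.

1.38

h′(x) = 4x
Step 1: h′(1.5) = 6; x₁ = 1.5 − 0.02·6 = 1.38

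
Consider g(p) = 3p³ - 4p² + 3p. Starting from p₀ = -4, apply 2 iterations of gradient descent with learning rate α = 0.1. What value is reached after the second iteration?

g′(p) = 9p² - 8p + 3
Step 1: g′(-4) = 179; p₁ = -4 − 0.1·179 = -21.9
Step 2: g′(-21.9) = 4494.69; p₂ = -21.9 − 0.1·4494.69 = -471.369

-471.369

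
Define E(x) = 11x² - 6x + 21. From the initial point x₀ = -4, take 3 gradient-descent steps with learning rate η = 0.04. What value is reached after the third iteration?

E′(x) = 22x - 6
x₁ = -4 − 0.04·(-94) = -0.24
x₂ = -0.24 − 0.04·(-11.28) = 0.2112
x₃ = 0.2112 − 0.04·(-1.3536) = 0.265344

0.265344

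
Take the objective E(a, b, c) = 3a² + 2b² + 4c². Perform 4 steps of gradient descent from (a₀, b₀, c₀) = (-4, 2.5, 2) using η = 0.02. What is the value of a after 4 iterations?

-2.39878144

∇E = (6a, 4b, 8c)
(a₁, b₁, c₁) = (-4, 2.5, 2) − 0.02·(-24, 10, 16) = (-3.52, 2.3, 1.68)
(a₂, b₂, c₂) = (-3.52, 2.3, 1.68) − 0.02·(-21.12, 9.2, 13.44) = (-3.0976, 2.116, 1.4112)
(a₃, b₃, c₃) = (-3.0976, 2.116, 1.4112) − 0.02·(-18.5856, 8.464, 11.2896) = (-2.725888, 1.94672, 1.185408)
(a₄, b₄, c₄) = (-2.725888, 1.94672, 1.185408) − 0.02·(-16.355328, 7.78688, 9.483264) = (-2.39878144, 1.7909824, 0.99574272)
a = -2.39878144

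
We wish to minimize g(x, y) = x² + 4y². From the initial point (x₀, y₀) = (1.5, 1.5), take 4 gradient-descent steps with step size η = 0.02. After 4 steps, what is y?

∇g = (2x, 8y)
(x₁, y₁) = (1.5, 1.5) − 0.02·(3, 12) = (1.44, 1.26)
(x₂, y₂) = (1.44, 1.26) − 0.02·(2.88, 10.08) = (1.3824, 1.0584)
(x₃, y₃) = (1.3824, 1.0584) − 0.02·(2.7648, 8.4672) = (1.327104, 0.889056)
(x₄, y₄) = (1.327104, 0.889056) − 0.02·(2.654208, 7.112448) = (1.27401984, 0.74680704)
y = 0.74680704

0.74680704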